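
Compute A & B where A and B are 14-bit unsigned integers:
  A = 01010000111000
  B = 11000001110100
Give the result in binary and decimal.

Apply & to each column (1 only where both bits are 1):
  01010000111000
& 11000001110100
----------------
  01000000110000

Answer: 01000000110000 (4144)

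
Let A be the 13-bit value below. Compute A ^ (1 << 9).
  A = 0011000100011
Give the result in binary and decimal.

Mask = 1 << 9 = 0001000000000
Bit 9 of A is 1; XOR with the mask flips it to 0.
  0011000100011
^ 0001000000000
---------------
  0010000100011

Answer: 0010000100011 (1059)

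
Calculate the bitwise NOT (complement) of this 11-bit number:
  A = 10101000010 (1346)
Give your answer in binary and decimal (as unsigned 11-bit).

Flip each bit (0->1, 1->0):
  10101000010
  01010111101

Answer: 01010111101 (701)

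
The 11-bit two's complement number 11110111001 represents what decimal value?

MSB is 1, so the value is negative. Find the magnitude:
1. Invert bits:  00001000110
2. Add 1:        00001000111  = 71
3. Apply sign:   -71

Answer: -71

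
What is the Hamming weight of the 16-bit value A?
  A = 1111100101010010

1111100101010010
1-bits at positions (from bit 0 = LSB): 1, 4, 6, 8, 11, 12, 13, 14, 15
Count = 9

Answer: 9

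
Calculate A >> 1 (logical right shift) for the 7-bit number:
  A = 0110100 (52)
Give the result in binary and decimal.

Logical shift right by 1: drop the bottom 1 bit(s), prepend 1 zero(s) on the left.
  0110100  ->  keep [011010], discard [0], prepend 0
= 0011010

Answer: 0011010 (26)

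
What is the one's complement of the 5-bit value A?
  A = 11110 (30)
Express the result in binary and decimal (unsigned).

Flip each bit (0->1, 1->0):
  11110
  00001

Answer: 00001 (1)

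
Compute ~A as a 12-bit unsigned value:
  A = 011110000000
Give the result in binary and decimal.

Flip each bit (0->1, 1->0):
  011110000000
  100001111111

Answer: 100001111111 (2175)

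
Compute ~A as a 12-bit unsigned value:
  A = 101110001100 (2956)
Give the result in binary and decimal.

Flip each bit (0->1, 1->0):
  101110001100
  010001110011

Answer: 010001110011 (1139)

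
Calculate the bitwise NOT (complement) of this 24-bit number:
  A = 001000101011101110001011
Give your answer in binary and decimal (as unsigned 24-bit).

Flip each bit (0->1, 1->0):
  001000101011101110001011
  110111010100010001110100

Answer: 110111010100010001110100 (14500980)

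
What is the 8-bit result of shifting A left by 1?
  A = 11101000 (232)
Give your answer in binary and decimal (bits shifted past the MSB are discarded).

Shift left by 1: drop the top 1 bit(s), append 1 zero(s) on the right.
  11101000  ->  discard [1], keep [1101000], append 0
= 11010000

Answer: 11010000 (208)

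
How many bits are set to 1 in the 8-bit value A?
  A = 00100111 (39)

00100111
1-bits at positions (from bit 0 = LSB): 0, 1, 2, 5
Count = 4

Answer: 4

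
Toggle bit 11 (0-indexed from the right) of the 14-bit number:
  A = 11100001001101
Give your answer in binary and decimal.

Mask = 1 << 11 = 00100000000000
Bit 11 of A is 1; XOR with the mask flips it to 0.
  11100001001101
^ 00100000000000
----------------
  11000001001101

Answer: 11000001001101 (12365)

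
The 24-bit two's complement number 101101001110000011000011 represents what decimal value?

MSB is 1, so the value is negative. Find the magnitude:
1. Invert bits:  010010110001111100111100
2. Add 1:        010010110001111100111101  = 4923197
3. Apply sign:   -4923197

Answer: -4923197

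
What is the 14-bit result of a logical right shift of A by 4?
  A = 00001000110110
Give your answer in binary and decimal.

Logical shift right by 4: drop the bottom 4 bit(s), prepend 4 zero(s) on the left.
  00001000110110  ->  keep [0000100011], discard [0110], prepend 0000
= 00000000100011

Answer: 00000000100011 (35)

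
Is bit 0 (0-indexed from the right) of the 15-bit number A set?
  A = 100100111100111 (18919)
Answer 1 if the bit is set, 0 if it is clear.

Bit 0 is the 1st from the right.
  100100111100111
                ^
That bit is 1.

Answer: 1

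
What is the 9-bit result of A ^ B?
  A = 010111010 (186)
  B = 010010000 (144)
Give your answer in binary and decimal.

Apply ^ to each column (1 where bits differ):
  010111010
^ 010010000
-----------
  000101010

Answer: 000101010 (42)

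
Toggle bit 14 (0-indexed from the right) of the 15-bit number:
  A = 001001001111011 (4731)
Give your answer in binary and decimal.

Mask = 1 << 14 = 100000000000000
Bit 14 of A is 0; XOR with the mask flips it to 1.
  001001001111011
^ 100000000000000
-----------------
  101001001111011

Answer: 101001001111011 (21115)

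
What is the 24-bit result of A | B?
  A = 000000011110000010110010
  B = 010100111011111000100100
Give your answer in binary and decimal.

Apply | to each column (1 where either bit is 1):
  000000011110000010110010
| 010100111011111000100100
--------------------------
  010100111111111010110110

Answer: 010100111111111010110110 (5504694)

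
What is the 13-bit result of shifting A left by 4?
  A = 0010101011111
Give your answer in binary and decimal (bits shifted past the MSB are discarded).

Shift left by 4: drop the top 4 bit(s), append 4 zero(s) on the right.
  0010101011111  ->  discard [0010], keep [101011111], append 0000
= 1010111110000

Answer: 1010111110000 (5616)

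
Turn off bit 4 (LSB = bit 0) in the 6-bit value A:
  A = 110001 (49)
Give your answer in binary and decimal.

Mask = ~(1 << 4) = 101111
Bit 4 of A is 1, so AND-ing with the mask clears it to 0.
  110001
& 101111
--------
  100001

Answer: 100001 (33)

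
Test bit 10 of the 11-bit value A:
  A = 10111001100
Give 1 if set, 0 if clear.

Bit 10 is the 11th from the right.
  10111001100
  ^
That bit is 1.

Answer: 1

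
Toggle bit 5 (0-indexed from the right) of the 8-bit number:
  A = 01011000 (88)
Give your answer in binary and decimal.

Mask = 1 << 5 = 00100000
Bit 5 of A is 0; XOR with the mask flips it to 1.
  01011000
^ 00100000
----------
  01111000

Answer: 01111000 (120)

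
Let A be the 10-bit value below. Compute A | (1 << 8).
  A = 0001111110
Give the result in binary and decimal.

Mask = 1 << 8 = 0100000000
Bit 8 of A is 0, so OR-ing with the mask flips it to 1.
  0001111110
| 0100000000
------------
  0101111110

Answer: 0101111110 (382)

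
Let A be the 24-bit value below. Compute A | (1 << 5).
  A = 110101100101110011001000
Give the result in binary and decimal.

Mask = 1 << 5 = 000000000000000000100000
Bit 5 of A is 0, so OR-ing with the mask flips it to 1.
  110101100101110011001000
| 000000000000000000100000
--------------------------
  110101100101110011101000

Answer: 110101100101110011101000 (14048488)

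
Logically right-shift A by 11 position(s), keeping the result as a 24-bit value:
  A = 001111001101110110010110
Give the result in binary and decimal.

Logical shift right by 11: drop the bottom 11 bit(s), prepend 11 zero(s) on the left.
  001111001101110110010110  ->  keep [0011110011011], discard [10110010110], prepend 00000000000
= 000000000000011110011011

Answer: 000000000000011110011011 (1947)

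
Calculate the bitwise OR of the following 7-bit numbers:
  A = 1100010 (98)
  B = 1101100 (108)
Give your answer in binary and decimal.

Apply | to each column (1 where either bit is 1):
  1100010
| 1101100
---------
  1101110

Answer: 1101110 (110)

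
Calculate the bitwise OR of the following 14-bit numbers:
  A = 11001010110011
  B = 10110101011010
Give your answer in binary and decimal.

Apply | to each column (1 where either bit is 1):
  11001010110011
| 10110101011010
----------------
  11111111111011

Answer: 11111111111011 (16379)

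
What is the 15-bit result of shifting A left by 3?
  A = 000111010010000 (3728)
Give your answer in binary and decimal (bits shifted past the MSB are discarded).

Shift left by 3: drop the top 3 bit(s), append 3 zero(s) on the right.
  000111010010000  ->  discard [000], keep [111010010000], append 000
= 111010010000000

Answer: 111010010000000 (29824)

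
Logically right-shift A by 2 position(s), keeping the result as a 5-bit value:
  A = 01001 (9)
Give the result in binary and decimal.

Logical shift right by 2: drop the bottom 2 bit(s), prepend 2 zero(s) on the left.
  01001  ->  keep [010], discard [01], prepend 00
= 00010

Answer: 00010 (2)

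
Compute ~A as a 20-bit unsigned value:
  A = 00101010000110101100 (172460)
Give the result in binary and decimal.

Flip each bit (0->1, 1->0):
  00101010000110101100
  11010101111001010011

Answer: 11010101111001010011 (876115)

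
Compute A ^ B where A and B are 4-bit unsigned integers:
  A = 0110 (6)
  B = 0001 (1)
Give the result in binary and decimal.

Apply ^ to each column (1 where bits differ):
  0110
^ 0001
------
  0111

Answer: 0111 (7)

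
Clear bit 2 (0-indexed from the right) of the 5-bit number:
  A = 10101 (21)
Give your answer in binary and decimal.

Mask = ~(1 << 2) = 11011
Bit 2 of A is 1, so AND-ing with the mask clears it to 0.
  10101
& 11011
-------
  10001

Answer: 10001 (17)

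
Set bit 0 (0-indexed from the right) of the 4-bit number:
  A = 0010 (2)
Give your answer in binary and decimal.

Mask = 1 << 0 = 0001
Bit 0 of A is 0, so OR-ing with the mask flips it to 1.
  0010
| 0001
------
  0011

Answer: 0011 (3)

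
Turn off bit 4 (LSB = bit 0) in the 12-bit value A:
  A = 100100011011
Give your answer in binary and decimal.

Mask = ~(1 << 4) = 111111101111
Bit 4 of A is 1, so AND-ing with the mask clears it to 0.
  100100011011
& 111111101111
--------------
  100100001011

Answer: 100100001011 (2315)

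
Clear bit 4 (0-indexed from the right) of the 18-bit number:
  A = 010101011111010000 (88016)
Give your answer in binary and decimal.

Mask = ~(1 << 4) = 111111111111101111
Bit 4 of A is 1, so AND-ing with the mask clears it to 0.
  010101011111010000
& 111111111111101111
--------------------
  010101011111000000

Answer: 010101011111000000 (88000)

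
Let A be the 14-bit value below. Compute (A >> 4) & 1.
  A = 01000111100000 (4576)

Bit 4 is the 5th from the right.
  01000111100000
           ^
That bit is 0.

Answer: 0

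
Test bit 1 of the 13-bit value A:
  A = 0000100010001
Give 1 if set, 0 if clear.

Bit 1 is the 2nd from the right.
  0000100010001
             ^
That bit is 0.

Answer: 0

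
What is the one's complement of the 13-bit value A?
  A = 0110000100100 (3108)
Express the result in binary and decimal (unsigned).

Flip each bit (0->1, 1->0):
  0110000100100
  1001111011011

Answer: 1001111011011 (5083)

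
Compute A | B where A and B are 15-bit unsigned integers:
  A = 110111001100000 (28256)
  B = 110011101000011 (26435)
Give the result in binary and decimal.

Apply | to each column (1 where either bit is 1):
  110111001100000
| 110011101000011
-----------------
  110111101100011

Answer: 110111101100011 (28515)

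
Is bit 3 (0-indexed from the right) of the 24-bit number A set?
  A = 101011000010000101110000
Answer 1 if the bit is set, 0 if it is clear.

Bit 3 is the 4th from the right.
  101011000010000101110000
                      ^
That bit is 0.

Answer: 0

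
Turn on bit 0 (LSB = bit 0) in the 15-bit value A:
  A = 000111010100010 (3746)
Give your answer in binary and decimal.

Mask = 1 << 0 = 000000000000001
Bit 0 of A is 0, so OR-ing with the mask flips it to 1.
  000111010100010
| 000000000000001
-----------------
  000111010100011

Answer: 000111010100011 (3747)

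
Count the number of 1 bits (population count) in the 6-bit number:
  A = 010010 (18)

010010
1-bits at positions (from bit 0 = LSB): 1, 4
Count = 2

Answer: 2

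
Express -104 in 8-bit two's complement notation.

1. Binary of +104:  01101000
2. Invert bits:     10010111
3. Add 1:           10011000

Answer: 10011000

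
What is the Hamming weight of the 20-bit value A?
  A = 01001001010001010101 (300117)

01001001010001010101
1-bits at positions (from bit 0 = LSB): 0, 2, 4, 6, 10, 12, 15, 18
Count = 8

Answer: 8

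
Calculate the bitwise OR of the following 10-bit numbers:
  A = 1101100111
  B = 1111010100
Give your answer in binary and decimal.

Apply | to each column (1 where either bit is 1):
  1101100111
| 1111010100
------------
  1111110111

Answer: 1111110111 (1015)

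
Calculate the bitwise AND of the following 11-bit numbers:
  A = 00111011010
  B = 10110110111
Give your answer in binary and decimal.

Apply & to each column (1 only where both bits are 1):
  00111011010
& 10110110111
-------------
  00110010010

Answer: 00110010010 (402)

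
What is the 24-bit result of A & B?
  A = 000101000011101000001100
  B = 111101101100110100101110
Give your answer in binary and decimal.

Apply & to each column (1 only where both bits are 1):
  000101000011101000001100
& 111101101100110100101110
--------------------------
  000101000000100000001100

Answer: 000101000000100000001100 (1312780)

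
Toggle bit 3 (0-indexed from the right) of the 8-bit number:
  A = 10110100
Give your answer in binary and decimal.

Mask = 1 << 3 = 00001000
Bit 3 of A is 0; XOR with the mask flips it to 1.
  10110100
^ 00001000
----------
  10111100

Answer: 10111100 (188)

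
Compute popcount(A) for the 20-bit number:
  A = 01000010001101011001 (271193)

01000010001101011001
1-bits at positions (from bit 0 = LSB): 0, 3, 4, 6, 8, 9, 13, 18
Count = 8

Answer: 8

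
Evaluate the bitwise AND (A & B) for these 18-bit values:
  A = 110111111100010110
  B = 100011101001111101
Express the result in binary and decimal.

Apply & to each column (1 only where both bits are 1):
  110111111100010110
& 100011101001111101
--------------------
  100011101000010100

Answer: 100011101000010100 (145940)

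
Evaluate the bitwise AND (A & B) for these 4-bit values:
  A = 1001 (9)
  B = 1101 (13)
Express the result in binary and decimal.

Apply & to each column (1 only where both bits are 1):
  1001
& 1101
------
  1001

Answer: 1001 (9)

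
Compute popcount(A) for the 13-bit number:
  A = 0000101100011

0000101100011
1-bits at positions (from bit 0 = LSB): 0, 1, 5, 6, 8
Count = 5

Answer: 5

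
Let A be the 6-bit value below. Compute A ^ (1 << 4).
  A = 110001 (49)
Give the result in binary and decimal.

Mask = 1 << 4 = 010000
Bit 4 of A is 1; XOR with the mask flips it to 0.
  110001
^ 010000
--------
  100001

Answer: 100001 (33)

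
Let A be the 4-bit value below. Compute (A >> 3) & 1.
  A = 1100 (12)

Bit 3 is the 4th from the right.
  1100
  ^
That bit is 1.

Answer: 1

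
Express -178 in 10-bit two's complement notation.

1. Binary of +178:  0010110010
2. Invert bits:     1101001101
3. Add 1:           1101001110

Answer: 1101001110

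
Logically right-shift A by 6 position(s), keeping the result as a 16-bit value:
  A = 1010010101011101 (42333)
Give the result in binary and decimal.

Logical shift right by 6: drop the bottom 6 bit(s), prepend 6 zero(s) on the left.
  1010010101011101  ->  keep [1010010101], discard [011101], prepend 000000
= 0000001010010101

Answer: 0000001010010101 (661)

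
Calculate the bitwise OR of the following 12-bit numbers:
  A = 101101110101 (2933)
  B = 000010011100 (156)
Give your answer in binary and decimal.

Apply | to each column (1 where either bit is 1):
  101101110101
| 000010011100
--------------
  101111111101

Answer: 101111111101 (3069)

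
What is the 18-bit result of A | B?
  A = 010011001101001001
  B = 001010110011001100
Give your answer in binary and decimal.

Apply | to each column (1 where either bit is 1):
  010011001101001001
| 001010110011001100
--------------------
  011011111111001101

Answer: 011011111111001101 (114637)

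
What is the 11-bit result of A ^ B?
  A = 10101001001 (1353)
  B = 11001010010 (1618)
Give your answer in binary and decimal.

Apply ^ to each column (1 where bits differ):
  10101001001
^ 11001010010
-------------
  01100011011

Answer: 01100011011 (795)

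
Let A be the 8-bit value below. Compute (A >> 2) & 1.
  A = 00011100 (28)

Bit 2 is the 3rd from the right.
  00011100
       ^
That bit is 1.

Answer: 1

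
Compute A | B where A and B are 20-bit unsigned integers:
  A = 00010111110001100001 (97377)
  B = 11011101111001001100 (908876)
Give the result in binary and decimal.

Apply | to each column (1 where either bit is 1):
  00010111110001100001
| 11011101111001001100
----------------------
  11011111111001101101

Answer: 11011111111001101101 (917101)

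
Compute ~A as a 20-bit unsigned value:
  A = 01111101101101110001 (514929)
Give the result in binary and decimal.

Flip each bit (0->1, 1->0):
  01111101101101110001
  10000010010010001110

Answer: 10000010010010001110 (533646)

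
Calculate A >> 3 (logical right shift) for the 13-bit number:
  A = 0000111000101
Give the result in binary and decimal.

Logical shift right by 3: drop the bottom 3 bit(s), prepend 3 zero(s) on the left.
  0000111000101  ->  keep [0000111000], discard [101], prepend 000
= 0000000111000

Answer: 0000000111000 (56)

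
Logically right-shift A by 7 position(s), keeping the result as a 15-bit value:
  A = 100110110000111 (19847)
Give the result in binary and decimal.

Logical shift right by 7: drop the bottom 7 bit(s), prepend 7 zero(s) on the left.
  100110110000111  ->  keep [10011011], discard [0000111], prepend 0000000
= 000000010011011

Answer: 000000010011011 (155)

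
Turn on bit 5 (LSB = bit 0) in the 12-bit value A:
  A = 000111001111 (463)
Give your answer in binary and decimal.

Mask = 1 << 5 = 000000100000
Bit 5 of A is 0, so OR-ing with the mask flips it to 1.
  000111001111
| 000000100000
--------------
  000111101111

Answer: 000111101111 (495)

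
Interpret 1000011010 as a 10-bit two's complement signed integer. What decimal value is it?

MSB is 1, so the value is negative. Find the magnitude:
1. Invert bits:  0111100101
2. Add 1:        0111100110  = 486
3. Apply sign:   -486

Answer: -486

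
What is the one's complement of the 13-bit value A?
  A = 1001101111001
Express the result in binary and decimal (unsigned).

Flip each bit (0->1, 1->0):
  1001101111001
  0110010000110

Answer: 0110010000110 (3206)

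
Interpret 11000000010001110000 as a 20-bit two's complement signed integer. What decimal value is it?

MSB is 1, so the value is negative. Find the magnitude:
1. Invert bits:  00111111101110001111
2. Add 1:        00111111101110010000  = 261008
3. Apply sign:   -261008

Answer: -261008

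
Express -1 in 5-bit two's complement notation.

1. Binary of +1:  00001
2. Invert bits:     11110
3. Add 1:           11111

Answer: 11111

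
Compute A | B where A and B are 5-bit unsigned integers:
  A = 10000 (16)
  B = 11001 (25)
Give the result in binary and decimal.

Apply | to each column (1 where either bit is 1):
  10000
| 11001
-------
  11001

Answer: 11001 (25)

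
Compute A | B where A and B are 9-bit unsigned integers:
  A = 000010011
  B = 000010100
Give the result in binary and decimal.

Apply | to each column (1 where either bit is 1):
  000010011
| 000010100
-----------
  000010111

Answer: 000010111 (23)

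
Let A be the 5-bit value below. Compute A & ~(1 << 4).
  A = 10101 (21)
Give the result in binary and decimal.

Mask = ~(1 << 4) = 01111
Bit 4 of A is 1, so AND-ing with the mask clears it to 0.
  10101
& 01111
-------
  00101

Answer: 00101 (5)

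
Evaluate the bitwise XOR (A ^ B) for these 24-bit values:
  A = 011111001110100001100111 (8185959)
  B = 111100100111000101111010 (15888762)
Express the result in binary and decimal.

Apply ^ to each column (1 where bits differ):
  011111001110100001100111
^ 111100100111000101111010
--------------------------
  100011101001100100011101

Answer: 100011101001100100011101 (9345309)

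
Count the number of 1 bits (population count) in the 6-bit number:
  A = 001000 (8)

001000
1-bits at positions (from bit 0 = LSB): 3
Count = 1

Answer: 1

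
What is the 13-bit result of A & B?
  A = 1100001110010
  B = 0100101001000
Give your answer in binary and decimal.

Apply & to each column (1 only where both bits are 1):
  1100001110010
& 0100101001000
---------------
  0100001000000

Answer: 0100001000000 (2112)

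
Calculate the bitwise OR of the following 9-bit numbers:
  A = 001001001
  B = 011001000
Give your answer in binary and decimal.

Apply | to each column (1 where either bit is 1):
  001001001
| 011001000
-----------
  011001001

Answer: 011001001 (201)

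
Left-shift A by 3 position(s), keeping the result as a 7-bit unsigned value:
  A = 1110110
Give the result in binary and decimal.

Shift left by 3: drop the top 3 bit(s), append 3 zero(s) on the right.
  1110110  ->  discard [111], keep [0110], append 000
= 0110000

Answer: 0110000 (48)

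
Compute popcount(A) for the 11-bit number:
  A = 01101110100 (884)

01101110100
1-bits at positions (from bit 0 = LSB): 2, 4, 5, 6, 8, 9
Count = 6

Answer: 6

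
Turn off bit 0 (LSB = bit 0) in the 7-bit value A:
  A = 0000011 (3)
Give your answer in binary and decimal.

Mask = ~(1 << 0) = 1111110
Bit 0 of A is 1, so AND-ing with the mask clears it to 0.
  0000011
& 1111110
---------
  0000010

Answer: 0000010 (2)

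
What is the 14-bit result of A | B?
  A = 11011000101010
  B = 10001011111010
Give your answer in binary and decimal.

Apply | to each column (1 where either bit is 1):
  11011000101010
| 10001011111010
----------------
  11011011111010

Answer: 11011011111010 (14074)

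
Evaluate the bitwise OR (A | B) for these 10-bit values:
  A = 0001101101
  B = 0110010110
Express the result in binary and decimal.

Apply | to each column (1 where either bit is 1):
  0001101101
| 0110010110
------------
  0111111111

Answer: 0111111111 (511)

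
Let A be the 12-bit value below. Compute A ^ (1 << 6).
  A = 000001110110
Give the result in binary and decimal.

Mask = 1 << 6 = 000001000000
Bit 6 of A is 1; XOR with the mask flips it to 0.
  000001110110
^ 000001000000
--------------
  000000110110

Answer: 000000110110 (54)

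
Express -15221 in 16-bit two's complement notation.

1. Binary of +15221:  0011101101110101
2. Invert bits:     1100010010001010
3. Add 1:           1100010010001011

Answer: 1100010010001011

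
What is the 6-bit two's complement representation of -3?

1. Binary of +3:  000011
2. Invert bits:     111100
3. Add 1:           111101

Answer: 111101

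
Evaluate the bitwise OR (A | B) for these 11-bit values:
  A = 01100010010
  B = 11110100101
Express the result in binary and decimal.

Apply | to each column (1 where either bit is 1):
  01100010010
| 11110100101
-------------
  11110110111

Answer: 11110110111 (1975)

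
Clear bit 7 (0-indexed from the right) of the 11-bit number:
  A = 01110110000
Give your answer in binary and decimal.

Mask = ~(1 << 7) = 11101111111
Bit 7 of A is 1, so AND-ing with the mask clears it to 0.
  01110110000
& 11101111111
-------------
  01100110000

Answer: 01100110000 (816)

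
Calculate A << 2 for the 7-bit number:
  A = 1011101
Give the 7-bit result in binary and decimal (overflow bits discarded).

Shift left by 2: drop the top 2 bit(s), append 2 zero(s) on the right.
  1011101  ->  discard [10], keep [11101], append 00
= 1110100

Answer: 1110100 (116)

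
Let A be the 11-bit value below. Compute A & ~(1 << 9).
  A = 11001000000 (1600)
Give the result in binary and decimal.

Mask = ~(1 << 9) = 10111111111
Bit 9 of A is 1, so AND-ing with the mask clears it to 0.
  11001000000
& 10111111111
-------------
  10001000000

Answer: 10001000000 (1088)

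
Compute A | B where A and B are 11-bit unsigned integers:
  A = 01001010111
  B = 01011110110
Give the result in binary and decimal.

Apply | to each column (1 where either bit is 1):
  01001010111
| 01011110110
-------------
  01011110111

Answer: 01011110111 (759)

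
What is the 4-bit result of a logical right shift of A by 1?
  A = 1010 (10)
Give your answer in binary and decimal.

Logical shift right by 1: drop the bottom 1 bit(s), prepend 1 zero(s) on the left.
  1010  ->  keep [101], discard [0], prepend 0
= 0101

Answer: 0101 (5)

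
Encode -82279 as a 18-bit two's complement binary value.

1. Binary of +82279:  010100000101100111
2. Invert bits:     101011111010011000
3. Add 1:           101011111010011001

Answer: 101011111010011001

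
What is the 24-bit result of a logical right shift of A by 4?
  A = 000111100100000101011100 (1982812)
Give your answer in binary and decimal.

Logical shift right by 4: drop the bottom 4 bit(s), prepend 4 zero(s) on the left.
  000111100100000101011100  ->  keep [00011110010000010101], discard [1100], prepend 0000
= 000000011110010000010101

Answer: 000000011110010000010101 (123925)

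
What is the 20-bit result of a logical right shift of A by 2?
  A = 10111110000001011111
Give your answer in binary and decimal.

Logical shift right by 2: drop the bottom 2 bit(s), prepend 2 zero(s) on the left.
  10111110000001011111  ->  keep [101111100000010111], discard [11], prepend 00
= 00101111100000010111

Answer: 00101111100000010111 (194583)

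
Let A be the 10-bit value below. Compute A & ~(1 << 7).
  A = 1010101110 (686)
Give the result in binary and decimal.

Mask = ~(1 << 7) = 1101111111
Bit 7 of A is 1, so AND-ing with the mask clears it to 0.
  1010101110
& 1101111111
------------
  1000101110

Answer: 1000101110 (558)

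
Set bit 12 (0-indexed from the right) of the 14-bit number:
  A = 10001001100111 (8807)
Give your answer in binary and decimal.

Mask = 1 << 12 = 01000000000000
Bit 12 of A is 0, so OR-ing with the mask flips it to 1.
  10001001100111
| 01000000000000
----------------
  11001001100111

Answer: 11001001100111 (12903)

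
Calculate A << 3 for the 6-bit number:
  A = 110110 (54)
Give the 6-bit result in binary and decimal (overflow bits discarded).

Shift left by 3: drop the top 3 bit(s), append 3 zero(s) on the right.
  110110  ->  discard [110], keep [110], append 000
= 110000

Answer: 110000 (48)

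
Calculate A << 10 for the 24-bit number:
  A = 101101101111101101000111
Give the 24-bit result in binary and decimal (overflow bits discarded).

Shift left by 10: drop the top 10 bit(s), append 10 zero(s) on the right.
  101101101111101101000111  ->  discard [1011011011], keep [11101101000111], append 0000000000
= 111011010001110000000000

Answer: 111011010001110000000000 (15539200)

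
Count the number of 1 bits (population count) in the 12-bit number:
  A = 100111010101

100111010101
1-bits at positions (from bit 0 = LSB): 0, 2, 4, 6, 7, 8, 11
Count = 7

Answer: 7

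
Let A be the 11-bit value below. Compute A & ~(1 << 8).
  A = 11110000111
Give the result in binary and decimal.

Mask = ~(1 << 8) = 11011111111
Bit 8 of A is 1, so AND-ing with the mask clears it to 0.
  11110000111
& 11011111111
-------------
  11010000111

Answer: 11010000111 (1671)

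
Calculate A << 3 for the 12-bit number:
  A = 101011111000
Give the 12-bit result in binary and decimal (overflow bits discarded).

Shift left by 3: drop the top 3 bit(s), append 3 zero(s) on the right.
  101011111000  ->  discard [101], keep [011111000], append 000
= 011111000000

Answer: 011111000000 (1984)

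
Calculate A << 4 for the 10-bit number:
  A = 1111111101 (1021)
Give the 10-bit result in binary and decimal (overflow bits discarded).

Shift left by 4: drop the top 4 bit(s), append 4 zero(s) on the right.
  1111111101  ->  discard [1111], keep [111101], append 0000
= 1111010000

Answer: 1111010000 (976)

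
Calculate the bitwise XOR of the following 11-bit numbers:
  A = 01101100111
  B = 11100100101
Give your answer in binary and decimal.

Apply ^ to each column (1 where bits differ):
  01101100111
^ 11100100101
-------------
  10001000010

Answer: 10001000010 (1090)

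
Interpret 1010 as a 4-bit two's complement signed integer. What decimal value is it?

MSB is 1, so the value is negative. Find the magnitude:
1. Invert bits:  0101
2. Add 1:        0110  = 6
3. Apply sign:   -6

Answer: -6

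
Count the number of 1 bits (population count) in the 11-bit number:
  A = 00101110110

00101110110
1-bits at positions (from bit 0 = LSB): 1, 2, 4, 5, 6, 8
Count = 6

Answer: 6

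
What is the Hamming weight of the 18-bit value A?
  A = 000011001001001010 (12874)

000011001001001010
1-bits at positions (from bit 0 = LSB): 1, 3, 6, 9, 12, 13
Count = 6

Answer: 6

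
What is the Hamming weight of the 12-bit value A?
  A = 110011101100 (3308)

110011101100
1-bits at positions (from bit 0 = LSB): 2, 3, 5, 6, 7, 10, 11
Count = 7

Answer: 7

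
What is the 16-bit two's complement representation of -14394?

1. Binary of +14394:  0011100000111010
2. Invert bits:     1100011111000101
3. Add 1:           1100011111000110

Answer: 1100011111000110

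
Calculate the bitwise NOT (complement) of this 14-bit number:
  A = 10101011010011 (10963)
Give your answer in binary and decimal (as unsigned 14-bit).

Flip each bit (0->1, 1->0):
  10101011010011
  01010100101100

Answer: 01010100101100 (5420)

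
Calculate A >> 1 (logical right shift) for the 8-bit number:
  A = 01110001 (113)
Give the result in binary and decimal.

Logical shift right by 1: drop the bottom 1 bit(s), prepend 1 zero(s) on the left.
  01110001  ->  keep [0111000], discard [1], prepend 0
= 00111000

Answer: 00111000 (56)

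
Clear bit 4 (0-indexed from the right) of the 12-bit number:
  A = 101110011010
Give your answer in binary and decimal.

Mask = ~(1 << 4) = 111111101111
Bit 4 of A is 1, so AND-ing with the mask clears it to 0.
  101110011010
& 111111101111
--------------
  101110001010

Answer: 101110001010 (2954)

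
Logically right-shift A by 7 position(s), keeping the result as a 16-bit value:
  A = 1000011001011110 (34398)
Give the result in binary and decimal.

Logical shift right by 7: drop the bottom 7 bit(s), prepend 7 zero(s) on the left.
  1000011001011110  ->  keep [100001100], discard [1011110], prepend 0000000
= 0000000100001100

Answer: 0000000100001100 (268)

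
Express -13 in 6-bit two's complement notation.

1. Binary of +13:  001101
2. Invert bits:     110010
3. Add 1:           110011

Answer: 110011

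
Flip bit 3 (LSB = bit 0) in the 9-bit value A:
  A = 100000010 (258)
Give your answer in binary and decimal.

Mask = 1 << 3 = 000001000
Bit 3 of A is 0; XOR with the mask flips it to 1.
  100000010
^ 000001000
-----------
  100001010

Answer: 100001010 (266)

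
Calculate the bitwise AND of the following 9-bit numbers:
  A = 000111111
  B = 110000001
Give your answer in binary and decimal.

Apply & to each column (1 only where both bits are 1):
  000111111
& 110000001
-----------
  000000001

Answer: 000000001 (1)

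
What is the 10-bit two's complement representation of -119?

1. Binary of +119:  0001110111
2. Invert bits:     1110001000
3. Add 1:           1110001001

Answer: 1110001001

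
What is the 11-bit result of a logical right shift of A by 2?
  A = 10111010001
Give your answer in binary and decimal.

Logical shift right by 2: drop the bottom 2 bit(s), prepend 2 zero(s) on the left.
  10111010001  ->  keep [101110100], discard [01], prepend 00
= 00101110100

Answer: 00101110100 (372)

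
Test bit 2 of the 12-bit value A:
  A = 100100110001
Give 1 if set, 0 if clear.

Bit 2 is the 3rd from the right.
  100100110001
           ^
That bit is 0.

Answer: 0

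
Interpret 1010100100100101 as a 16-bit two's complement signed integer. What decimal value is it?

MSB is 1, so the value is negative. Find the magnitude:
1. Invert bits:  0101011011011010
2. Add 1:        0101011011011011  = 22235
3. Apply sign:   -22235

Answer: -22235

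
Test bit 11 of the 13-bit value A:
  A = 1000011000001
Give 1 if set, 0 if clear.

Bit 11 is the 12th from the right.
  1000011000001
   ^
That bit is 0.

Answer: 0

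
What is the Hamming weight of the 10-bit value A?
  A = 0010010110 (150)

0010010110
1-bits at positions (from bit 0 = LSB): 1, 2, 4, 7
Count = 4

Answer: 4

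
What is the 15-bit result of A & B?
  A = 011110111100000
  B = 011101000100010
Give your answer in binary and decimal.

Apply & to each column (1 only where both bits are 1):
  011110111100000
& 011101000100010
-----------------
  011100000100000

Answer: 011100000100000 (14368)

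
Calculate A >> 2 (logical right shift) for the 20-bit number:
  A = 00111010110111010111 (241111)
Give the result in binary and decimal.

Logical shift right by 2: drop the bottom 2 bit(s), prepend 2 zero(s) on the left.
  00111010110111010111  ->  keep [001110101101110101], discard [11], prepend 00
= 00001110101101110101

Answer: 00001110101101110101 (60277)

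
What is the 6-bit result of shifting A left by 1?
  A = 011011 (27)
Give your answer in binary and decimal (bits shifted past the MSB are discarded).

Shift left by 1: drop the top 1 bit(s), append 1 zero(s) on the right.
  011011  ->  discard [0], keep [11011], append 0
= 110110

Answer: 110110 (54)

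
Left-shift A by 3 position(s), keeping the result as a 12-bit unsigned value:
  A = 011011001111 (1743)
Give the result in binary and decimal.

Shift left by 3: drop the top 3 bit(s), append 3 zero(s) on the right.
  011011001111  ->  discard [011], keep [011001111], append 000
= 011001111000

Answer: 011001111000 (1656)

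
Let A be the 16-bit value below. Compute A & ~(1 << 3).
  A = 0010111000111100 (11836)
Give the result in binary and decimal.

Mask = ~(1 << 3) = 1111111111110111
Bit 3 of A is 1, so AND-ing with the mask clears it to 0.
  0010111000111100
& 1111111111110111
------------------
  0010111000110100

Answer: 0010111000110100 (11828)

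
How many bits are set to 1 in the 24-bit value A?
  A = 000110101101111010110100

000110101101111010110100
1-bits at positions (from bit 0 = LSB): 2, 4, 5, 7, 9, 10, 11, 12, 14, 15, 17, 19, 20
Count = 13

Answer: 13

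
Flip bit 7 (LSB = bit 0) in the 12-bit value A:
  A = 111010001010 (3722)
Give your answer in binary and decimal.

Mask = 1 << 7 = 000010000000
Bit 7 of A is 1; XOR with the mask flips it to 0.
  111010001010
^ 000010000000
--------------
  111000001010

Answer: 111000001010 (3594)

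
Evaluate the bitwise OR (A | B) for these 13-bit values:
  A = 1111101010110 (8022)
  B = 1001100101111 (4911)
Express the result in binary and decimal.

Apply | to each column (1 where either bit is 1):
  1111101010110
| 1001100101111
---------------
  1111101111111

Answer: 1111101111111 (8063)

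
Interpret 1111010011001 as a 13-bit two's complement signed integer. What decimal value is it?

MSB is 1, so the value is negative. Find the magnitude:
1. Invert bits:  0000101100110
2. Add 1:        0000101100111  = 359
3. Apply sign:   -359

Answer: -359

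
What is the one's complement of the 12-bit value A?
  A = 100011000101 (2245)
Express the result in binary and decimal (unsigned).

Flip each bit (0->1, 1->0):
  100011000101
  011100111010

Answer: 011100111010 (1850)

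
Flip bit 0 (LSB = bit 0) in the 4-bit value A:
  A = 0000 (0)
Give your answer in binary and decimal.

Mask = 1 << 0 = 0001
Bit 0 of A is 0; XOR with the mask flips it to 1.
  0000
^ 0001
------
  0001

Answer: 0001 (1)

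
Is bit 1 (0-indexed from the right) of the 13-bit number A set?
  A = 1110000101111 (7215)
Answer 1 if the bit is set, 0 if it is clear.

Bit 1 is the 2nd from the right.
  1110000101111
             ^
That bit is 1.

Answer: 1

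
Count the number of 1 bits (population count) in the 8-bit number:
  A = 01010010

01010010
1-bits at positions (from bit 0 = LSB): 1, 4, 6
Count = 3

Answer: 3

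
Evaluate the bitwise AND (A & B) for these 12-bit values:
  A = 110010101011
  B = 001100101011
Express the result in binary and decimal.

Apply & to each column (1 only where both bits are 1):
  110010101011
& 001100101011
--------------
  000000101011

Answer: 000000101011 (43)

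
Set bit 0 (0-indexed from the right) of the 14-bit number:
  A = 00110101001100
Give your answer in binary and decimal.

Mask = 1 << 0 = 00000000000001
Bit 0 of A is 0, so OR-ing with the mask flips it to 1.
  00110101001100
| 00000000000001
----------------
  00110101001101

Answer: 00110101001101 (3405)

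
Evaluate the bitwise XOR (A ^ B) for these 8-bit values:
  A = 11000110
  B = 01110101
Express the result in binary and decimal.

Apply ^ to each column (1 where bits differ):
  11000110
^ 01110101
----------
  10110011

Answer: 10110011 (179)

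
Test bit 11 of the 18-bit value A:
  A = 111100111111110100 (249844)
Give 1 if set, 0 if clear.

Bit 11 is the 12th from the right.
  111100111111110100
        ^
That bit is 1.

Answer: 1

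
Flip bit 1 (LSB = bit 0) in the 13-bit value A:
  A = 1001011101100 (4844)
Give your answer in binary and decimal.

Mask = 1 << 1 = 0000000000010
Bit 1 of A is 0; XOR with the mask flips it to 1.
  1001011101100
^ 0000000000010
---------------
  1001011101110

Answer: 1001011101110 (4846)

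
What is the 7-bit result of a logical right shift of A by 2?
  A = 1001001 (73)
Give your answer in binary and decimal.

Logical shift right by 2: drop the bottom 2 bit(s), prepend 2 zero(s) on the left.
  1001001  ->  keep [10010], discard [01], prepend 00
= 0010010

Answer: 0010010 (18)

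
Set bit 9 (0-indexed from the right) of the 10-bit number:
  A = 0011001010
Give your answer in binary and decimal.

Mask = 1 << 9 = 1000000000
Bit 9 of A is 0, so OR-ing with the mask flips it to 1.
  0011001010
| 1000000000
------------
  1011001010

Answer: 1011001010 (714)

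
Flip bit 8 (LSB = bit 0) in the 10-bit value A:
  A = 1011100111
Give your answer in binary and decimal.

Mask = 1 << 8 = 0100000000
Bit 8 of A is 0; XOR with the mask flips it to 1.
  1011100111
^ 0100000000
------------
  1111100111

Answer: 1111100111 (999)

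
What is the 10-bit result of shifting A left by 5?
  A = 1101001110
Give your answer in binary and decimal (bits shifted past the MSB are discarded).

Shift left by 5: drop the top 5 bit(s), append 5 zero(s) on the right.
  1101001110  ->  discard [11010], keep [01110], append 00000
= 0111000000

Answer: 0111000000 (448)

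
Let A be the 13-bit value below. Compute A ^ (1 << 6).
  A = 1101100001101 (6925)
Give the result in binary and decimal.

Mask = 1 << 6 = 0000001000000
Bit 6 of A is 0; XOR with the mask flips it to 1.
  1101100001101
^ 0000001000000
---------------
  1101101001101

Answer: 1101101001101 (6989)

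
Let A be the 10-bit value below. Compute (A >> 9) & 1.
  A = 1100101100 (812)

Bit 9 is the 10th from the right.
  1100101100
  ^
That bit is 1.

Answer: 1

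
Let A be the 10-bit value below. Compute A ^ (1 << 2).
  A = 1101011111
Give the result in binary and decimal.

Mask = 1 << 2 = 0000000100
Bit 2 of A is 1; XOR with the mask flips it to 0.
  1101011111
^ 0000000100
------------
  1101011011

Answer: 1101011011 (859)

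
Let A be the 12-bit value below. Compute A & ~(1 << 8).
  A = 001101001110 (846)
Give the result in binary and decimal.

Mask = ~(1 << 8) = 111011111111
Bit 8 of A is 1, so AND-ing with the mask clears it to 0.
  001101001110
& 111011111111
--------------
  001001001110

Answer: 001001001110 (590)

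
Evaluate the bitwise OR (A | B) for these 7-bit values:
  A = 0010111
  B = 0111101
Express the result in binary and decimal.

Apply | to each column (1 where either bit is 1):
  0010111
| 0111101
---------
  0111111

Answer: 0111111 (63)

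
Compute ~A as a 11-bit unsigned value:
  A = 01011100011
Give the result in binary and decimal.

Flip each bit (0->1, 1->0):
  01011100011
  10100011100

Answer: 10100011100 (1308)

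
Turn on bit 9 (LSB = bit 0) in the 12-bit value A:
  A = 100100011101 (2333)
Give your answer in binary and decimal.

Mask = 1 << 9 = 001000000000
Bit 9 of A is 0, so OR-ing with the mask flips it to 1.
  100100011101
| 001000000000
--------------
  101100011101

Answer: 101100011101 (2845)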